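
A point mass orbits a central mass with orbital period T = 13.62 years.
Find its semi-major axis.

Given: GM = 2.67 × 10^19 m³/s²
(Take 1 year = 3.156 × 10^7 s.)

Convert to SI: T = 13.62 years = 4.29847e+08 s.
Invert Kepler's third law: a = (GM · T² / (4π²))^(1/3).
Substituting T = 4.29847e+08 s and GM = 2.67e+19 m³/s²:
a = (2.67e+19 · (4.29847e+08)² / (4π²))^(1/3) m
a ≈ 5e+11 m = 500 Gm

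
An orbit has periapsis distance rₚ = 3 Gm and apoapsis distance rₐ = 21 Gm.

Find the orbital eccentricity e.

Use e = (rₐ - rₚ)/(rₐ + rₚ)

Convert to SI: rₚ = 3 Gm = 3e+09 m; rₐ = 21 Gm = 2.1e+10 m.
e = (rₐ − rₚ) / (rₐ + rₚ).
e = (2.1e+10 − 3e+09) / (2.1e+10 + 3e+09) = 1.8e+10 / 2.4e+10 ≈ 0.75.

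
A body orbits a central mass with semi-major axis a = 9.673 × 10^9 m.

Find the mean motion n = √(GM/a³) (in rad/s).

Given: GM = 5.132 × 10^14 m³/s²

n = √(GM / a³).
n = √(5.132e+14 / (9.673e+09)³) rad/s ≈ 2.381e-08 rad/s.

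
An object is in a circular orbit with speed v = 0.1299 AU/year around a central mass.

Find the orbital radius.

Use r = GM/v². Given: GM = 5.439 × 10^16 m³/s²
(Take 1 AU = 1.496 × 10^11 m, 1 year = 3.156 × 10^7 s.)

Convert to SI: v = 0.1299 AU/year = 615.749 m/s.
For a circular orbit, v² = GM / r, so r = GM / v².
r = 5.439e+16 / (615.749)² m ≈ 1.435e+11 m = 0.9589 AU.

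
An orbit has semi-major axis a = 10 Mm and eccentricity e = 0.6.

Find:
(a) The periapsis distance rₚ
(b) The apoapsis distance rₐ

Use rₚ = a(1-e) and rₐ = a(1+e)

Convert to SI: a = 10 Mm = 1e+07 m.
(a) rₚ = a(1 − e) = 1e+07 · (1 − 0.6) = 1e+07 · 0.4 ≈ 4e+06 m = 4 Mm.
(b) rₐ = a(1 + e) = 1e+07 · (1 + 0.6) = 1e+07 · 1.6 ≈ 1.6e+07 m = 16 Mm.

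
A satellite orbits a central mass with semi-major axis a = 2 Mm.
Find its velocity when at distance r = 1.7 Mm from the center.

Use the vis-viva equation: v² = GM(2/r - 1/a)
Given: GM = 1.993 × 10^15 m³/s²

Convert to SI: a = 2 Mm = 2e+06 m; r = 1.7 Mm = 1.7e+06 m.
Vis-viva: v = √(GM · (2/r − 1/a)).
2/r − 1/a = 2/1.7e+06 − 1/2e+06 = 6.76471e-07 m⁻¹.
v = √(1.993e+15 · 6.76471e-07) m/s ≈ 3.672e+04 m/s = 36.72 km/s.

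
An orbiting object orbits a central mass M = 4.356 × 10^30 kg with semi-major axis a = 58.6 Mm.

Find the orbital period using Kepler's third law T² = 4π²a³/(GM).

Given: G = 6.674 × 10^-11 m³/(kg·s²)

Convert to SI: a = 58.6 Mm = 5.86e+07 m.
GM = G · M = 6.674e-11 · 4.356e+30 = 2.90719e+20 m³/s².
Kepler's third law: T = 2π √(a³ / GM).
Substituting a = 5.86e+07 m and GM = 2.90719e+20 m³/s²:
T = 2π √((5.86e+07)³ / 2.90719e+20) s
T ≈ 165.3 s = 2.755 minutes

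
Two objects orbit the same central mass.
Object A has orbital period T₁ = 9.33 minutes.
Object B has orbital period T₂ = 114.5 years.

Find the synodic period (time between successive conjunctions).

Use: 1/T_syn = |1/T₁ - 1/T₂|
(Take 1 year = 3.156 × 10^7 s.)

Convert to SI: T₁ = 9.33 minutes = 559.8 s; T₂ = 114.5 years = 3.61362e+09 s.
T_syn = |T₁ · T₂ / (T₁ − T₂)|.
T_syn = |559.8 · 3.61362e+09 / (559.8 − 3.61362e+09)| s ≈ 559.8 s = 9.33 minutes.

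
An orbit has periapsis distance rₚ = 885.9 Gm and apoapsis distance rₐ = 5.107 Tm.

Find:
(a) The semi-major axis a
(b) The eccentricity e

Convert to SI: rₚ = 885.9 Gm = 8.859e+11 m; rₐ = 5.107 Tm = 5.107e+12 m.
(a) a = (rₚ + rₐ) / 2 = (8.859e+11 + 5.107e+12) / 2 ≈ 2.996e+12 m = 2.996 Tm.
(b) e = (rₐ − rₚ) / (rₐ + rₚ) = (5.107e+12 − 8.859e+11) / (5.107e+12 + 8.859e+11) ≈ 0.7044.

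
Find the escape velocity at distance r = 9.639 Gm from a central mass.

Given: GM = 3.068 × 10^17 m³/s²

Convert to SI: r = 9.639 Gm = 9.639e+09 m.
Escape velocity comes from setting total energy to zero: ½v² − GM/r = 0 ⇒ v_esc = √(2GM / r).
v_esc = √(2 · 3.068e+17 / 9.639e+09) m/s ≈ 7979 m/s = 7.979 km/s.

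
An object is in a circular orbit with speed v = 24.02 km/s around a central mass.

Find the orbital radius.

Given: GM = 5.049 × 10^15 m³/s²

Convert to SI: v = 24.02 km/s = 24020 m/s.
For a circular orbit, v² = GM / r, so r = GM / v².
r = 5.049e+15 / (24020)² m ≈ 8.751e+06 m = 8.751 × 10^6 m.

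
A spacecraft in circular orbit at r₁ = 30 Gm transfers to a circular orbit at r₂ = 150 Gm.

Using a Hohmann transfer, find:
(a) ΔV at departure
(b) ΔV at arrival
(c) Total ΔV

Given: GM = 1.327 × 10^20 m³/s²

Convert to SI: r₁ = 30 Gm = 3e+10 m; r₂ = 150 Gm = 1.5e+11 m.
Transfer semi-major axis: a_t = (r₁ + r₂)/2 = (3e+10 + 1.5e+11)/2 = 9e+10 m.
Circular speeds: v₁ = √(GM/r₁) = 66508.1 m/s, v₂ = √(GM/r₂) = 29743.3 m/s.
Transfer speeds (vis-viva v² = GM(2/r − 1/a_t)): v₁ᵗ = 85861.6 m/s, v₂ᵗ = 17172.3 m/s.
(a) ΔV₁ = |v₁ᵗ − v₁| ≈ 1.935e+04 m/s = 19.35 km/s.
(b) ΔV₂ = |v₂ − v₂ᵗ| ≈ 1.257e+04 m/s = 12.57 km/s.
(c) ΔV_total = ΔV₁ + ΔV₂ ≈ 3.192e+04 m/s = 31.92 km/s.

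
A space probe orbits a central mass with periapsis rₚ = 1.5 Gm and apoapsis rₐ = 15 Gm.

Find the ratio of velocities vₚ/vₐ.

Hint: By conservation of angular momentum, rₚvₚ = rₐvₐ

Convert to SI: rₚ = 1.5 Gm = 1.5e+09 m; rₐ = 15 Gm = 1.5e+10 m.
Conservation of angular momentum gives rₚvₚ = rₐvₐ, so vₚ/vₐ = rₐ/rₚ.
vₚ/vₐ = 1.5e+10 / 1.5e+09 ≈ 10.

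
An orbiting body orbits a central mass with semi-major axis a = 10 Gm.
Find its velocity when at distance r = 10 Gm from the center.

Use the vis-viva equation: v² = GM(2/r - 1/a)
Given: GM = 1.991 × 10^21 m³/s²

Convert to SI: a = 10 Gm = 1e+10 m; r = 10 Gm = 1e+10 m.
Vis-viva: v = √(GM · (2/r − 1/a)).
2/r − 1/a = 2/1e+10 − 1/1e+10 = 1e-10 m⁻¹.
v = √(1.991e+21 · 1e-10) m/s ≈ 4.462e+05 m/s = 446.2 km/s.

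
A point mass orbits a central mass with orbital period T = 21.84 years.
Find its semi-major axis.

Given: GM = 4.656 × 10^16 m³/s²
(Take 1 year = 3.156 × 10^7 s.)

Convert to SI: T = 21.84 years = 6.8927e+08 s.
Invert Kepler's third law: a = (GM · T² / (4π²))^(1/3).
Substituting T = 6.8927e+08 s and GM = 4.656e+16 m³/s²:
a = (4.656e+16 · (6.8927e+08)² / (4π²))^(1/3) m
a ≈ 8.244e+10 m = 82.44 Gm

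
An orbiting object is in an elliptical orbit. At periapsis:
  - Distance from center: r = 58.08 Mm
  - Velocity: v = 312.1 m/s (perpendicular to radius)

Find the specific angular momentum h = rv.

Convert to SI: r = 58.08 Mm = 5.808e+07 m.
With v perpendicular to r, h = r · v.
h = 5.808e+07 · 312.1 m²/s ≈ 1.813e+10 m²/s.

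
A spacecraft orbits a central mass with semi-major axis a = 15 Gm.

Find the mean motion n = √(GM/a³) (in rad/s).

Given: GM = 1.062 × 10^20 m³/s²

Convert to SI: a = 15 Gm = 1.5e+10 m.
n = √(GM / a³).
n = √(1.062e+20 / (1.5e+10)³) rad/s ≈ 5.61e-06 rad/s.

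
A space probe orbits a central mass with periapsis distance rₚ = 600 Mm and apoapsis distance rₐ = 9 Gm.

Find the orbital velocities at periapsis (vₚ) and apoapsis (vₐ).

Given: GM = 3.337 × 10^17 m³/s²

Convert to SI: rₚ = 600 Mm = 6e+08 m; rₐ = 9 Gm = 9e+09 m.
Use the vis-viva equation v² = GM(2/r − 1/a) with a = (rₚ + rₐ)/2 = (6e+08 + 9e+09)/2 = 4.8e+09 m.
vₚ = √(GM · (2/rₚ − 1/a)) = √(3.337e+17 · (2/6e+08 − 1/4.8e+09)) m/s ≈ 3.229e+04 m/s = 32.29 km/s.
vₐ = √(GM · (2/rₐ − 1/a)) = √(3.337e+17 · (2/9e+09 − 1/4.8e+09)) m/s ≈ 2153 m/s = 2.153 km/s.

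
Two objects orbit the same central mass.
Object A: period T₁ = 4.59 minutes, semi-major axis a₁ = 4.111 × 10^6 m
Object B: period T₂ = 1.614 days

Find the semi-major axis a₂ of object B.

Convert to SI: T₁ = 4.59 minutes = 275.4 s; T₂ = 1.614 days = 139450 s.
Kepler's third law: (T₁/T₂)² = (a₁/a₂)³ ⇒ a₂ = a₁ · (T₂/T₁)^(2/3).
T₂/T₁ = 139450 / 275.4 = 506.353.
a₂ = 4.111e+06 · (506.353)^(2/3) m ≈ 2.612e+08 m = 2.612 × 10^8 m.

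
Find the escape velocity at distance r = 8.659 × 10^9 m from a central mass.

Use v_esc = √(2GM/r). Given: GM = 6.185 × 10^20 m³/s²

Escape velocity comes from setting total energy to zero: ½v² − GM/r = 0 ⇒ v_esc = √(2GM / r).
v_esc = √(2 · 6.185e+20 / 8.659e+09) m/s ≈ 3.78e+05 m/s = 378 km/s.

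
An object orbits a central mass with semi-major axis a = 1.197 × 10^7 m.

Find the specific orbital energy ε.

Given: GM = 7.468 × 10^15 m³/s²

ε = −GM / (2a).
ε = −7.468e+15 / (2 · 1.197e+07) J/kg ≈ -3.119e+08 J/kg = -311.9 MJ/kg.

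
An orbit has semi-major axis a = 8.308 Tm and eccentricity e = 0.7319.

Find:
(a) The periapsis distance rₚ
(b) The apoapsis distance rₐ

Convert to SI: a = 8.308 Tm = 8.308e+12 m.
(a) rₚ = a(1 − e) = 8.308e+12 · (1 − 0.7319) = 8.308e+12 · 0.2681 ≈ 2.227e+12 m = 2.227 Tm.
(b) rₐ = a(1 + e) = 8.308e+12 · (1 + 0.7319) = 8.308e+12 · 1.7319 ≈ 1.439e+13 m = 14.39 Tm.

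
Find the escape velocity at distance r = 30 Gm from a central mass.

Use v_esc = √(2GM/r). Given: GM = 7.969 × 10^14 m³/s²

Convert to SI: r = 30 Gm = 3e+10 m.
Escape velocity comes from setting total energy to zero: ½v² − GM/r = 0 ⇒ v_esc = √(2GM / r).
v_esc = √(2 · 7.969e+14 / 3e+10) m/s ≈ 230.5 m/s = 230.5 m/s.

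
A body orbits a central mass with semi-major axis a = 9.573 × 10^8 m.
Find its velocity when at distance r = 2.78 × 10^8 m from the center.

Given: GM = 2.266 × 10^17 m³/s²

Vis-viva: v = √(GM · (2/r − 1/a)).
2/r − 1/a = 2/2.78e+08 − 1/9.573e+08 = 6.14964e-09 m⁻¹.
v = √(2.266e+17 · 6.14964e-09) m/s ≈ 3.733e+04 m/s = 37.33 km/s.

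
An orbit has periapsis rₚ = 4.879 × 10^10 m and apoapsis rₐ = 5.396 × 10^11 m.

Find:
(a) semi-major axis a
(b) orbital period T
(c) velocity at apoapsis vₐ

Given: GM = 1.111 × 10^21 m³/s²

(a) a = (rₚ + rₐ)/2 = (4.879e+10 + 5.396e+11)/2 ≈ 2.942e+11 m
(b) With a = (rₚ + rₐ)/2 = 2.94195e+11 m, T = 2π √(a³/GM) = 2π √((2.94195e+11)³/1.111e+21) s ≈ 3.008e+07 s
(c) With a = (rₚ + rₐ)/2 = 2.94195e+11 m, vₐ = √(GM (2/rₐ − 1/a)) = √(1.111e+21 · (2/5.396e+11 − 1/2.94195e+11)) m/s ≈ 1.848e+04 m/s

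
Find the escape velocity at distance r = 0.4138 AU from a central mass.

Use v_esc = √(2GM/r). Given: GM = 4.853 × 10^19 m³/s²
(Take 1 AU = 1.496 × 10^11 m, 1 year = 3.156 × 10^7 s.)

Convert to SI: r = 0.4138 AU = 6.19045e+10 m.
Escape velocity comes from setting total energy to zero: ½v² − GM/r = 0 ⇒ v_esc = √(2GM / r).
v_esc = √(2 · 4.853e+19 / 6.19045e+10) m/s ≈ 3.96e+04 m/s = 8.353 AU/year.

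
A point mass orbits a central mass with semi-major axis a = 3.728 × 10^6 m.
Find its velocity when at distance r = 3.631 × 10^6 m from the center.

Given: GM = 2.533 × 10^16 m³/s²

Vis-viva: v = √(GM · (2/r − 1/a)).
2/r − 1/a = 2/3.631e+06 − 1/3.728e+06 = 2.82572e-07 m⁻¹.
v = √(2.533e+16 · 2.82572e-07) m/s ≈ 8.46e+04 m/s = 84.6 km/s.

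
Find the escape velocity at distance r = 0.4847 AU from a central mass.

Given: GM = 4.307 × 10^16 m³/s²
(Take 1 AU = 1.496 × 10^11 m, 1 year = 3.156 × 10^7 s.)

Convert to SI: r = 0.4847 AU = 7.25111e+10 m.
Escape velocity comes from setting total energy to zero: ½v² − GM/r = 0 ⇒ v_esc = √(2GM / r).
v_esc = √(2 · 4.307e+16 / 7.25111e+10) m/s ≈ 1090 m/s = 0.2299 AU/year.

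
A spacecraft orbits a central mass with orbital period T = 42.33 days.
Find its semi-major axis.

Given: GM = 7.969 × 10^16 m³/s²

Convert to SI: T = 42.33 days = 3.65731e+06 s.
Invert Kepler's third law: a = (GM · T² / (4π²))^(1/3).
Substituting T = 3.65731e+06 s and GM = 7.969e+16 m³/s²:
a = (7.969e+16 · (3.65731e+06)² / (4π²))^(1/3) m
a ≈ 3e+09 m = 3 Gm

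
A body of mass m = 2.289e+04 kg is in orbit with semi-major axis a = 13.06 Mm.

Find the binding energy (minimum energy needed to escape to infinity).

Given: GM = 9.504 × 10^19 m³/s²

Convert to SI: a = 13.06 Mm = 1.306e+07 m.
Total orbital energy is E = −GMm/(2a); binding energy is E_bind = −E = GMm/(2a).
E_bind = 9.504e+19 · 2.289e+04 / (2 · 1.306e+07) J ≈ 8.329e+16 J = 83.29 PJ.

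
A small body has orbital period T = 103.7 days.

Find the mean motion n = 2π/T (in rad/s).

Convert to SI: T = 103.7 days = 8.95968e+06 s.
n = 2π / T.
n = 2π / 8.95968e+06 s ≈ 7.013e-07 rad/s.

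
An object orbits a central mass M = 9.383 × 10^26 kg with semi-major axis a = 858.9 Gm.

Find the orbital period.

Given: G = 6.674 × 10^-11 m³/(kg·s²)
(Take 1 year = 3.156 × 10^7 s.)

Convert to SI: a = 858.9 Gm = 8.589e+11 m.
GM = G · M = 6.674e-11 · 9.383e+26 = 6.26221e+16 m³/s².
Kepler's third law: T = 2π √(a³ / GM).
Substituting a = 8.589e+11 m and GM = 6.26221e+16 m³/s²:
T = 2π √((8.589e+11)³ / 6.26221e+16) s
T ≈ 1.999e+10 s = 633.3 years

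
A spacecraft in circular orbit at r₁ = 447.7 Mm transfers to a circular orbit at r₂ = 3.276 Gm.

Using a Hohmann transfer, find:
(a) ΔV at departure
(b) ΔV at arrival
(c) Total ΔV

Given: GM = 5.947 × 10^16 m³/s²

Convert to SI: r₁ = 447.7 Mm = 4.477e+08 m; r₂ = 3.276 Gm = 3.276e+09 m.
Transfer semi-major axis: a_t = (r₁ + r₂)/2 = (4.477e+08 + 3.276e+09)/2 = 1.86185e+09 m.
Circular speeds: v₁ = √(GM/r₁) = 11525.4 m/s, v₂ = √(GM/r₂) = 4260.66 m/s.
Transfer speeds (vis-viva v² = GM(2/r − 1/a_t)): v₁ᵗ = 15288.2 m/s, v₂ᵗ = 2089.29 m/s.
(a) ΔV₁ = |v₁ᵗ − v₁| ≈ 3763 m/s = 3.763 km/s.
(b) ΔV₂ = |v₂ − v₂ᵗ| ≈ 2171 m/s = 2.171 km/s.
(c) ΔV_total = ΔV₁ + ΔV₂ ≈ 5934 m/s = 5.934 km/s.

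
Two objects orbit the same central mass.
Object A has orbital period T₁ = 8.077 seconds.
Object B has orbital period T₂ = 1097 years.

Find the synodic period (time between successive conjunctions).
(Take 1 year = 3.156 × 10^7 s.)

Convert to SI: T₂ = 1097 years = 3.46213e+10 s.
T_syn = |T₁ · T₂ / (T₁ − T₂)|.
T_syn = |8.077 · 3.46213e+10 / (8.077 − 3.46213e+10)| s ≈ 8.077 s = 8.077 seconds.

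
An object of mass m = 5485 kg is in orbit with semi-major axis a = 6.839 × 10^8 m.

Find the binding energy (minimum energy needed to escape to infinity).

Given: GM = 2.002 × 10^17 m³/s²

Total orbital energy is E = −GMm/(2a); binding energy is E_bind = −E = GMm/(2a).
E_bind = 2.002e+17 · 5485 / (2 · 6.839e+08) J ≈ 8.028e+11 J = 802.8 GJ.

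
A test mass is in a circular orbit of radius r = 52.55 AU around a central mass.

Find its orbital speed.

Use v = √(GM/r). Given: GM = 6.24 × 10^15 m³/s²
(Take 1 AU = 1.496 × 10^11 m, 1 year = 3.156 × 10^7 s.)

Convert to SI: r = 52.55 AU = 7.86148e+12 m.
For a circular orbit, gravity supplies the centripetal force, so v = √(GM / r).
v = √(6.24e+15 / 7.86148e+12) m/s ≈ 28.17 m/s = 0.005944 AU/year.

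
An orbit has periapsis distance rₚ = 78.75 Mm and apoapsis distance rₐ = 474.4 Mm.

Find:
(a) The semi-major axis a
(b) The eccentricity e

Convert to SI: rₚ = 78.75 Mm = 7.875e+07 m; rₐ = 474.4 Mm = 4.744e+08 m.
(a) a = (rₚ + rₐ) / 2 = (7.875e+07 + 4.744e+08) / 2 ≈ 2.766e+08 m = 276.6 Mm.
(b) e = (rₐ − rₚ) / (rₐ + rₚ) = (4.744e+08 − 7.875e+07) / (4.744e+08 + 7.875e+07) ≈ 0.7153.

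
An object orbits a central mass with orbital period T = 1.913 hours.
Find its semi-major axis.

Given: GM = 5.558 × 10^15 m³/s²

Convert to SI: T = 1.913 hours = 6886.8 s.
Invert Kepler's third law: a = (GM · T² / (4π²))^(1/3).
Substituting T = 6886.8 s and GM = 5.558e+15 m³/s²:
a = (5.558e+15 · (6886.8)² / (4π²))^(1/3) m
a ≈ 1.883e+07 m = 18.83 Mm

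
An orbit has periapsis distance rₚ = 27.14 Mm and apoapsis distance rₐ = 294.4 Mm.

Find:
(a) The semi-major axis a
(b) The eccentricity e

Convert to SI: rₚ = 27.14 Mm = 2.714e+07 m; rₐ = 294.4 Mm = 2.944e+08 m.
(a) a = (rₚ + rₐ) / 2 = (2.714e+07 + 2.944e+08) / 2 ≈ 1.608e+08 m = 160.8 Mm.
(b) e = (rₐ − rₚ) / (rₐ + rₚ) = (2.944e+08 − 2.714e+07) / (2.944e+08 + 2.714e+07) ≈ 0.8312.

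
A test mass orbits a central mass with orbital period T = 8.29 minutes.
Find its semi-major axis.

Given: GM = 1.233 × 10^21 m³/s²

Convert to SI: T = 8.29 minutes = 497.4 s.
Invert Kepler's third law: a = (GM · T² / (4π²))^(1/3).
Substituting T = 497.4 s and GM = 1.233e+21 m³/s²:
a = (1.233e+21 · (497.4)² / (4π²))^(1/3) m
a ≈ 1.977e+08 m = 197.7 Mm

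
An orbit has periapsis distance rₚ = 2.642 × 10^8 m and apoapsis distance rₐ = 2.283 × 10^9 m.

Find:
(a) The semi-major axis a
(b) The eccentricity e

(a) a = (rₚ + rₐ) / 2 = (2.642e+08 + 2.283e+09) / 2 ≈ 1.274e+09 m = 1.274 × 10^9 m.
(b) e = (rₐ − rₚ) / (rₐ + rₚ) = (2.283e+09 − 2.642e+08) / (2.283e+09 + 2.642e+08) ≈ 0.7926.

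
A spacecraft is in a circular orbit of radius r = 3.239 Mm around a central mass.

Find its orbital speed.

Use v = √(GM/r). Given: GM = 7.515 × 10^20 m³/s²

Convert to SI: r = 3.239 Mm = 3.239e+06 m.
For a circular orbit, gravity supplies the centripetal force, so v = √(GM / r).
v = √(7.515e+20 / 3.239e+06) m/s ≈ 1.523e+07 m/s = 1.523e+04 km/s.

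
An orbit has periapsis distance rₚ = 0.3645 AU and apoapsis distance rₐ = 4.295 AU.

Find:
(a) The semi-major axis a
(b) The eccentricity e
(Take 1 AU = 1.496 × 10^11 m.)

Convert to SI: rₚ = 0.3645 AU = 5.45292e+10 m; rₐ = 4.295 AU = 6.42532e+11 m.
(a) a = (rₚ + rₐ) / 2 = (5.45292e+10 + 6.42532e+11) / 2 ≈ 3.485e+11 m = 2.33 AU.
(b) e = (rₐ − rₚ) / (rₐ + rₚ) = (6.42532e+11 − 5.45292e+10) / (6.42532e+11 + 5.45292e+10) ≈ 0.8435.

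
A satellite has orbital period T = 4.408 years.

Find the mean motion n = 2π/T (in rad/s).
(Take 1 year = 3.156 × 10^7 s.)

Convert to SI: T = 4.408 years = 1.39116e+08 s.
n = 2π / T.
n = 2π / 1.39116e+08 s ≈ 4.516e-08 rad/s.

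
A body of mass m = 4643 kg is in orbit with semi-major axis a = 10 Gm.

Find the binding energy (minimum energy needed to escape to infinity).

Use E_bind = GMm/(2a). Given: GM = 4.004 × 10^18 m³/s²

Convert to SI: a = 10 Gm = 1e+10 m.
Total orbital energy is E = −GMm/(2a); binding energy is E_bind = −E = GMm/(2a).
E_bind = 4.004e+18 · 4643 / (2 · 1e+10) J ≈ 9.295e+11 J = 929.5 GJ.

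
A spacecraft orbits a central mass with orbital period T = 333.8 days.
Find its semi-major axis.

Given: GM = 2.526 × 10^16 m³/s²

Convert to SI: T = 333.8 days = 2.88403e+07 s.
Invert Kepler's third law: a = (GM · T² / (4π²))^(1/3).
Substituting T = 2.88403e+07 s and GM = 2.526e+16 m³/s²:
a = (2.526e+16 · (2.88403e+07)² / (4π²))^(1/3) m
a ≈ 8.104e+09 m = 8.104 Gm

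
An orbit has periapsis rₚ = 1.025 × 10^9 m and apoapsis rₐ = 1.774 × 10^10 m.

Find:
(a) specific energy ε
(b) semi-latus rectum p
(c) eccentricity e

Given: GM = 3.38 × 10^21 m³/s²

(a) With a = (rₚ + rₐ)/2 = 9.3825e+09 m, ε = −GM/(2a) = −3.38e+21/(2 · 9.3825e+09) J/kg ≈ -1.801e+11 J/kg
(b) From a = (rₚ + rₐ)/2 = 9.3825e+09 m and e = (rₐ − rₚ)/(rₐ + rₚ) = 0.890754, p = a(1 − e²) = 9.3825e+09 · (1 − (0.890754)²) ≈ 1.938e+09 m
(c) e = (rₐ − rₚ)/(rₐ + rₚ) = (1.774e+10 − 1.025e+09)/(1.774e+10 + 1.025e+09) ≈ 0.8908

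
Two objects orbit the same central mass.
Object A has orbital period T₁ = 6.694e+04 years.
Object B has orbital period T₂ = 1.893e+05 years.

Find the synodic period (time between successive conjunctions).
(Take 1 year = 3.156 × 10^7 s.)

Convert to SI: T₁ = 6.694e+04 years = 2.11263e+12 s; T₂ = 1.893e+05 years = 5.97431e+12 s.
T_syn = |T₁ · T₂ / (T₁ − T₂)|.
T_syn = |2.11263e+12 · 5.97431e+12 / (2.11263e+12 − 5.97431e+12)| s ≈ 3.268e+12 s = 1.036e+05 years.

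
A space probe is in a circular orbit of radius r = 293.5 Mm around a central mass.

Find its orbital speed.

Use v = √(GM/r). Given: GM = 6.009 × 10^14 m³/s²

Convert to SI: r = 293.5 Mm = 2.935e+08 m.
For a circular orbit, gravity supplies the centripetal force, so v = √(GM / r).
v = √(6.009e+14 / 2.935e+08) m/s ≈ 1431 m/s = 1.431 km/s.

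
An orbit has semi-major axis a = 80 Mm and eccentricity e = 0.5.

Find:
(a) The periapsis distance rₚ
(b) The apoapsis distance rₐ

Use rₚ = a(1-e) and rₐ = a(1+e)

Convert to SI: a = 80 Mm = 8e+07 m.
(a) rₚ = a(1 − e) = 8e+07 · (1 − 0.5) = 8e+07 · 0.5 ≈ 4e+07 m = 40 Mm.
(b) rₐ = a(1 + e) = 8e+07 · (1 + 0.5) = 8e+07 · 1.5 ≈ 1.2e+08 m = 120 Mm.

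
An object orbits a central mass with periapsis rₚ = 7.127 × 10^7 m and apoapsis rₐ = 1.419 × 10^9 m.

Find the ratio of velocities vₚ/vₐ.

Conservation of angular momentum gives rₚvₚ = rₐvₐ, so vₚ/vₐ = rₐ/rₚ.
vₚ/vₐ = 1.419e+09 / 7.127e+07 ≈ 19.91.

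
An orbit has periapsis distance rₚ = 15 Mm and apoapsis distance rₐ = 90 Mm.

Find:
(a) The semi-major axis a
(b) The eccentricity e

Convert to SI: rₚ = 15 Mm = 1.5e+07 m; rₐ = 90 Mm = 9e+07 m.
(a) a = (rₚ + rₐ) / 2 = (1.5e+07 + 9e+07) / 2 ≈ 5.25e+07 m = 52.5 Mm.
(b) e = (rₐ − rₚ) / (rₐ + rₚ) = (9e+07 − 1.5e+07) / (9e+07 + 1.5e+07) ≈ 0.7143.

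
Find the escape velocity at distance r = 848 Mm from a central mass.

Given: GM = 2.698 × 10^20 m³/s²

Convert to SI: r = 848 Mm = 8.48e+08 m.
Escape velocity comes from setting total energy to zero: ½v² − GM/r = 0 ⇒ v_esc = √(2GM / r).
v_esc = √(2 · 2.698e+20 / 8.48e+08) m/s ≈ 7.977e+05 m/s = 797.7 km/s.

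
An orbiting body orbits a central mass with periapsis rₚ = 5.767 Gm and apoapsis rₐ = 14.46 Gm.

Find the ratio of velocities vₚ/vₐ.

Convert to SI: rₚ = 5.767 Gm = 5.767e+09 m; rₐ = 14.46 Gm = 1.446e+10 m.
Conservation of angular momentum gives rₚvₚ = rₐvₐ, so vₚ/vₐ = rₐ/rₚ.
vₚ/vₐ = 1.446e+10 / 5.767e+09 ≈ 2.507.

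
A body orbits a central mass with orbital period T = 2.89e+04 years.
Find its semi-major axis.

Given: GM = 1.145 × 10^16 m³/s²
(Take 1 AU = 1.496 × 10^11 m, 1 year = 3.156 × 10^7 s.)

Convert to SI: T = 2.89e+04 years = 9.12084e+11 s.
Invert Kepler's third law: a = (GM · T² / (4π²))^(1/3).
Substituting T = 9.12084e+11 s and GM = 1.145e+16 m³/s²:
a = (1.145e+16 · (9.12084e+11)² / (4π²))^(1/3) m
a ≈ 6.225e+12 m = 41.61 AU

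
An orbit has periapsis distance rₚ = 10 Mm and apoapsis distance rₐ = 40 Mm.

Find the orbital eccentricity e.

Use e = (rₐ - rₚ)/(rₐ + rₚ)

Convert to SI: rₚ = 10 Mm = 1e+07 m; rₐ = 40 Mm = 4e+07 m.
e = (rₐ − rₚ) / (rₐ + rₚ).
e = (4e+07 − 1e+07) / (4e+07 + 1e+07) = 3e+07 / 5e+07 ≈ 0.6.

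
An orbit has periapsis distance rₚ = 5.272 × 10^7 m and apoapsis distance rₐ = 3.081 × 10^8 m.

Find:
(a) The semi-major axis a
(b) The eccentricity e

(a) a = (rₚ + rₐ) / 2 = (5.272e+07 + 3.081e+08) / 2 ≈ 1.804e+08 m = 1.804 × 10^8 m.
(b) e = (rₐ − rₚ) / (rₐ + rₚ) = (3.081e+08 − 5.272e+07) / (3.081e+08 + 5.272e+07) ≈ 0.7078.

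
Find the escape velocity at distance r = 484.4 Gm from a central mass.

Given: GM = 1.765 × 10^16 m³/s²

Convert to SI: r = 484.4 Gm = 4.844e+11 m.
Escape velocity comes from setting total energy to zero: ½v² − GM/r = 0 ⇒ v_esc = √(2GM / r).
v_esc = √(2 · 1.765e+16 / 4.844e+11) m/s ≈ 270 m/s = 270 m/s.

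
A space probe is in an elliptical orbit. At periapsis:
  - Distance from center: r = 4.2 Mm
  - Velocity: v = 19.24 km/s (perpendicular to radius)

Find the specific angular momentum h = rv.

Convert to SI: r = 4.2 Mm = 4.2e+06 m; v = 19.24 km/s = 19240 m/s.
With v perpendicular to r, h = r · v.
h = 4.2e+06 · 19240 m²/s ≈ 8.081e+10 m²/s.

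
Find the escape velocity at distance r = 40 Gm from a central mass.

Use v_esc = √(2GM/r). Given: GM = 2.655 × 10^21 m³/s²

Convert to SI: r = 40 Gm = 4e+10 m.
Escape velocity comes from setting total energy to zero: ½v² − GM/r = 0 ⇒ v_esc = √(2GM / r).
v_esc = √(2 · 2.655e+21 / 4e+10) m/s ≈ 3.643e+05 m/s = 364.3 km/s.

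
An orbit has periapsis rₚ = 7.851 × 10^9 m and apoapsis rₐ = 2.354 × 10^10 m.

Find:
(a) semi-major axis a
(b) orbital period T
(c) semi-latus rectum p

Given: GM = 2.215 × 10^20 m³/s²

(a) a = (rₚ + rₐ)/2 = (7.851e+09 + 2.354e+10)/2 ≈ 1.57e+10 m
(b) With a = (rₚ + rₐ)/2 = 1.56955e+10 m, T = 2π √(a³/GM) = 2π √((1.56955e+10)³/2.215e+20) s ≈ 8.301e+05 s
(c) From a = (rₚ + rₐ)/2 = 1.56955e+10 m and e = (rₐ − rₚ)/(rₐ + rₚ) = 0.499793, p = a(1 − e²) = 1.56955e+10 · (1 − (0.499793)²) ≈ 1.177e+10 m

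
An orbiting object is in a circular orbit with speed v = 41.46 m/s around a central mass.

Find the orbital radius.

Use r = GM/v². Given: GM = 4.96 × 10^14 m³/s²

For a circular orbit, v² = GM / r, so r = GM / v².
r = 4.96e+14 / (41.46)² m ≈ 2.886e+11 m = 2.886 × 10^11 m.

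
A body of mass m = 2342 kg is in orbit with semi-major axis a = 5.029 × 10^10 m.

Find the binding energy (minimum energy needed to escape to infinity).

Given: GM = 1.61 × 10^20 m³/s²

Total orbital energy is E = −GMm/(2a); binding energy is E_bind = −E = GMm/(2a).
E_bind = 1.61e+20 · 2342 / (2 · 5.029e+10) J ≈ 3.749e+12 J = 3.749 TJ.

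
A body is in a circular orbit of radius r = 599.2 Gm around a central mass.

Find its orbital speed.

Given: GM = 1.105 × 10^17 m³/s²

Convert to SI: r = 599.2 Gm = 5.992e+11 m.
For a circular orbit, gravity supplies the centripetal force, so v = √(GM / r).
v = √(1.105e+17 / 5.992e+11) m/s ≈ 429.4 m/s = 429.4 m/s.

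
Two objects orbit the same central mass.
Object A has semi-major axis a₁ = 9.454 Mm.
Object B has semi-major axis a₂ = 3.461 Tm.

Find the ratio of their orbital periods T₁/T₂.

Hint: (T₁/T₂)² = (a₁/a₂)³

Convert to SI: a₁ = 9.454 Mm = 9.454e+06 m; a₂ = 3.461 Tm = 3.461e+12 m.
From Kepler's third law, (T₁/T₂)² = (a₁/a₂)³, so T₁/T₂ = (a₁/a₂)^(3/2).
a₁/a₂ = 9.454e+06 / 3.461e+12 = 2.73158e-06.
T₁/T₂ = (2.73158e-06)^(3/2) ≈ 4.515e-09.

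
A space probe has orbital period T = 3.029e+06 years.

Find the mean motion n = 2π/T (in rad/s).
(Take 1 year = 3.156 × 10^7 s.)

Convert to SI: T = 3.029e+06 years = 9.55952e+13 s.
n = 2π / T.
n = 2π / 9.55952e+13 s ≈ 6.573e-14 rad/s.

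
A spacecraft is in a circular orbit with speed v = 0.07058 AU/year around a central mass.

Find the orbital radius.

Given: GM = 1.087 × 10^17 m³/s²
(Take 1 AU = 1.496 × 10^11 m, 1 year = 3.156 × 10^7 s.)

Convert to SI: v = 0.07058 AU/year = 334.562 m/s.
For a circular orbit, v² = GM / r, so r = GM / v².
r = 1.087e+17 / (334.562)² m ≈ 9.711e+11 m = 6.492 AU.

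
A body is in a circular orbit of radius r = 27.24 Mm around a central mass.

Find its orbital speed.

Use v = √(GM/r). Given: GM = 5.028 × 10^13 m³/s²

Convert to SI: r = 27.24 Mm = 2.724e+07 m.
For a circular orbit, gravity supplies the centripetal force, so v = √(GM / r).
v = √(5.028e+13 / 2.724e+07) m/s ≈ 1359 m/s = 1.359 km/s.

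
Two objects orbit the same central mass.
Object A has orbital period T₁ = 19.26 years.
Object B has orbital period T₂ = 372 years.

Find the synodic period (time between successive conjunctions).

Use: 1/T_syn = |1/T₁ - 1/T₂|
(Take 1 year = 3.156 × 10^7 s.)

Convert to SI: T₁ = 19.26 years = 6.07846e+08 s; T₂ = 372 years = 1.17403e+10 s.
T_syn = |T₁ · T₂ / (T₁ − T₂)|.
T_syn = |6.07846e+08 · 1.17403e+10 / (6.07846e+08 − 1.17403e+10)| s ≈ 6.41e+08 s = 20.31 years.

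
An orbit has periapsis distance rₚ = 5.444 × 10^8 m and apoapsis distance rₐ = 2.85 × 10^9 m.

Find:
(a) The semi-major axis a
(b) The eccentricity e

(a) a = (rₚ + rₐ) / 2 = (5.444e+08 + 2.85e+09) / 2 ≈ 1.697e+09 m = 1.697 × 10^9 m.
(b) e = (rₐ − rₚ) / (rₐ + rₚ) = (2.85e+09 − 5.444e+08) / (2.85e+09 + 5.444e+08) ≈ 0.6792.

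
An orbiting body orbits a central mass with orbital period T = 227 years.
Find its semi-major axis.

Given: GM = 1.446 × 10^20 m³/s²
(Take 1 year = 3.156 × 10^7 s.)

Convert to SI: T = 227 years = 7.16412e+09 s.
Invert Kepler's third law: a = (GM · T² / (4π²))^(1/3).
Substituting T = 7.16412e+09 s and GM = 1.446e+20 m³/s²:
a = (1.446e+20 · (7.16412e+09)² / (4π²))^(1/3) m
a ≈ 5.729e+12 m = 5.729 × 10^12 m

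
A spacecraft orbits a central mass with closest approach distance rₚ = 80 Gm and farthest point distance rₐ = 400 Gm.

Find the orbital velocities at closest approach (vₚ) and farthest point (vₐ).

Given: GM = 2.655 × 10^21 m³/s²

Convert to SI: rₚ = 80 Gm = 8e+10 m; rₐ = 400 Gm = 4e+11 m.
Use the vis-viva equation v² = GM(2/r − 1/a) with a = (rₚ + rₐ)/2 = (8e+10 + 4e+11)/2 = 2.4e+11 m.
vₚ = √(GM · (2/rₚ − 1/a)) = √(2.655e+21 · (2/8e+10 − 1/2.4e+11)) m/s ≈ 2.352e+05 m/s = 235.2 km/s.
vₐ = √(GM · (2/rₐ − 1/a)) = √(2.655e+21 · (2/4e+11 − 1/2.4e+11)) m/s ≈ 4.704e+04 m/s = 47.04 km/s.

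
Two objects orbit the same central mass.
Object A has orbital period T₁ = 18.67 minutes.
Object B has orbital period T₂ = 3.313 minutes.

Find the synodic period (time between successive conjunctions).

Convert to SI: T₁ = 18.67 minutes = 1120.2 s; T₂ = 3.313 minutes = 198.78 s.
T_syn = |T₁ · T₂ / (T₁ − T₂)|.
T_syn = |1120.2 · 198.78 / (1120.2 − 198.78)| s ≈ 241.7 s = 4.028 minutes.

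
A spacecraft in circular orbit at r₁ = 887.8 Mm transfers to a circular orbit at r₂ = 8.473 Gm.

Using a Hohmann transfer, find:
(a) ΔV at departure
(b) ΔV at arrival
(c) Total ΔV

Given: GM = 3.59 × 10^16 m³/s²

Convert to SI: r₁ = 887.8 Mm = 8.878e+08 m; r₂ = 8.473 Gm = 8.473e+09 m.
Transfer semi-major axis: a_t = (r₁ + r₂)/2 = (8.878e+08 + 8.473e+09)/2 = 4.6804e+09 m.
Circular speeds: v₁ = √(GM/r₁) = 6359.01 m/s, v₂ = √(GM/r₂) = 2058.39 m/s.
Transfer speeds (vis-viva v² = GM(2/r − 1/a_t)): v₁ᵗ = 8555.92 m/s, v₂ᵗ = 896.488 m/s.
(a) ΔV₁ = |v₁ᵗ − v₁| ≈ 2197 m/s = 2.197 km/s.
(b) ΔV₂ = |v₂ − v₂ᵗ| ≈ 1162 m/s = 1.162 km/s.
(c) ΔV_total = ΔV₁ + ΔV₂ ≈ 3359 m/s = 3.359 km/s.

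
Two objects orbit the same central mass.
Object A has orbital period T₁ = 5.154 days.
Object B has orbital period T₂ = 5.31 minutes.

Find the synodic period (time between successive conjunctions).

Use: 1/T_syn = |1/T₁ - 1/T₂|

Convert to SI: T₁ = 5.154 days = 445306 s; T₂ = 5.31 minutes = 318.6 s.
T_syn = |T₁ · T₂ / (T₁ − T₂)|.
T_syn = |445306 · 318.6 / (445306 − 318.6)| s ≈ 318.8 s = 5.314 minutes.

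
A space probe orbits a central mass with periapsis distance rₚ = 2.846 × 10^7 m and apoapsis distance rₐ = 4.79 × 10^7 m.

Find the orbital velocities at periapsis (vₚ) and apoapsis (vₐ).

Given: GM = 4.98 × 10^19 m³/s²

Use the vis-viva equation v² = GM(2/r − 1/a) with a = (rₚ + rₐ)/2 = (2.846e+07 + 4.79e+07)/2 = 3.818e+07 m.
vₚ = √(GM · (2/rₚ − 1/a)) = √(4.98e+19 · (2/2.846e+07 − 1/3.818e+07)) m/s ≈ 1.482e+06 m/s = 1482 km/s.
vₐ = √(GM · (2/rₐ − 1/a)) = √(4.98e+19 · (2/4.79e+07 − 1/3.818e+07)) m/s ≈ 8.803e+05 m/s = 880.3 km/s.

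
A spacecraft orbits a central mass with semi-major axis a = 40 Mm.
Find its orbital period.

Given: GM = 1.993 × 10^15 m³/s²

Convert to SI: a = 40 Mm = 4e+07 m.
Kepler's third law: T = 2π √(a³ / GM).
Substituting a = 4e+07 m and GM = 1.993e+15 m³/s²:
T = 2π √((4e+07)³ / 1.993e+15) s
T ≈ 3.561e+04 s = 9.89 hours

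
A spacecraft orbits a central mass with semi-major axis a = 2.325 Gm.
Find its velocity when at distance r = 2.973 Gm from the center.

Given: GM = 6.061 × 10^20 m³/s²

Convert to SI: a = 2.325 Gm = 2.325e+09 m; r = 2.973 Gm = 2.973e+09 m.
Vis-viva: v = √(GM · (2/r − 1/a)).
2/r − 1/a = 2/2.973e+09 − 1/2.325e+09 = 2.42614e-10 m⁻¹.
v = √(6.061e+20 · 2.42614e-10) m/s ≈ 3.835e+05 m/s = 383.5 km/s.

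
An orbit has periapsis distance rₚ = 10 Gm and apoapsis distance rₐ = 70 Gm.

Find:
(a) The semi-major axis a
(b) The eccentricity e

Convert to SI: rₚ = 10 Gm = 1e+10 m; rₐ = 70 Gm = 7e+10 m.
(a) a = (rₚ + rₐ) / 2 = (1e+10 + 7e+10) / 2 ≈ 4e+10 m = 40 Gm.
(b) e = (rₐ − rₚ) / (rₐ + rₚ) = (7e+10 − 1e+10) / (7e+10 + 1e+10) ≈ 0.75.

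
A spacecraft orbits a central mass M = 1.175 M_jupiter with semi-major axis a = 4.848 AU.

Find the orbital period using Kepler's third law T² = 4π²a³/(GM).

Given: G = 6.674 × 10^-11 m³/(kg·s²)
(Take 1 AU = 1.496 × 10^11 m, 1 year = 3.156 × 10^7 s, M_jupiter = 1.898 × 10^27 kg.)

Convert to SI: a = 4.848 AU = 7.25261e+11 m; M = 1.175 M_jupiter = 2.23015e+27 kg.
GM = G · M = 6.674e-11 · 2.23015e+27 = 1.4884e+17 m³/s².
Kepler's third law: T = 2π √(a³ / GM).
Substituting a = 7.25261e+11 m and GM = 1.4884e+17 m³/s²:
T = 2π √((7.25261e+11)³ / 1.4884e+17) s
T ≈ 1.006e+10 s = 318.7 years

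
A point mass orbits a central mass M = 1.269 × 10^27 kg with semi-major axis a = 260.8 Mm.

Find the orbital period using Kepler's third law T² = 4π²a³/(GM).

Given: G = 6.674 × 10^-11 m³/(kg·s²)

Convert to SI: a = 260.8 Mm = 2.608e+08 m.
GM = G · M = 6.674e-11 · 1.269e+27 = 8.46931e+16 m³/s².
Kepler's third law: T = 2π √(a³ / GM).
Substituting a = 2.608e+08 m and GM = 8.46931e+16 m³/s²:
T = 2π √((2.608e+08)³ / 8.46931e+16) s
T ≈ 9.093e+04 s = 1.052 days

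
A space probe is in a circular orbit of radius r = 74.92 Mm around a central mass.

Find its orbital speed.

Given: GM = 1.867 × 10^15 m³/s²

Convert to SI: r = 74.92 Mm = 7.492e+07 m.
For a circular orbit, gravity supplies the centripetal force, so v = √(GM / r).
v = √(1.867e+15 / 7.492e+07) m/s ≈ 4992 m/s = 4.992 km/s.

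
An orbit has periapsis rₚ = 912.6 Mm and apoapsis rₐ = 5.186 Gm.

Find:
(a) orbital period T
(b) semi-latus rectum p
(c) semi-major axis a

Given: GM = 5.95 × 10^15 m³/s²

Convert to SI: rₚ = 912.6 Mm = 9.126e+08 m; rₐ = 5.186 Gm = 5.186e+09 m.
(a) With a = (rₚ + rₐ)/2 = 3.0493e+09 m, T = 2π √(a³/GM) = 2π √((3.0493e+09)³/5.95e+15) s ≈ 1.372e+07 s
(b) From a = (rₚ + rₐ)/2 = 3.0493e+09 m and e = (rₐ − rₚ)/(rₐ + rₚ) = 0.700718, p = a(1 − e²) = 3.0493e+09 · (1 − (0.700718)²) ≈ 1.552e+09 m
(c) a = (rₚ + rₐ)/2 = (9.126e+08 + 5.186e+09)/2 ≈ 3.049e+09 m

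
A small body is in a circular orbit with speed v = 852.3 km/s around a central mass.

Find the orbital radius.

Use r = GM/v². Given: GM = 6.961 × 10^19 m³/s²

Convert to SI: v = 852.3 km/s = 852300 m/s.
For a circular orbit, v² = GM / r, so r = GM / v².
r = 6.961e+19 / (852300)² m ≈ 9.583e+07 m = 9.583 × 10^7 m.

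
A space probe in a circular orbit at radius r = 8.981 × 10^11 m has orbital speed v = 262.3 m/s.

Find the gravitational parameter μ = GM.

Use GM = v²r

For a circular orbit v² = GM/r, so GM = v² · r.
GM = (262.3)² · 8.981e+11 m³/s² ≈ 6.179e+16 m³/s² = 6.179 × 10^16 m³/s².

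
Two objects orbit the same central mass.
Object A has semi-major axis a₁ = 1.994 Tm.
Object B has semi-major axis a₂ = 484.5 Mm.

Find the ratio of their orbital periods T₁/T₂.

Convert to SI: a₁ = 1.994 Tm = 1.994e+12 m; a₂ = 484.5 Mm = 4.845e+08 m.
From Kepler's third law, (T₁/T₂)² = (a₁/a₂)³, so T₁/T₂ = (a₁/a₂)^(3/2).
a₁/a₂ = 1.994e+12 / 4.845e+08 = 4115.58.
T₁/T₂ = (4115.58)^(3/2) ≈ 2.64e+05.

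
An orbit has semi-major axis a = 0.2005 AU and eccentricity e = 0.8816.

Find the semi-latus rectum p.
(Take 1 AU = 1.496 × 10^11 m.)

Convert to SI: a = 0.2005 AU = 2.99948e+10 m.
p = a (1 − e²).
p = 2.99948e+10 · (1 − (0.8816)²) = 2.99948e+10 · 0.222781 ≈ 6.682e+09 m = 0.04467 AU.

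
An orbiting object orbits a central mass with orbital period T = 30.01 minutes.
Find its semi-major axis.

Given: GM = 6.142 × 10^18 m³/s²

Convert to SI: T = 30.01 minutes = 1800.6 s.
Invert Kepler's third law: a = (GM · T² / (4π²))^(1/3).
Substituting T = 1800.6 s and GM = 6.142e+18 m³/s²:
a = (6.142e+18 · (1800.6)² / (4π²))^(1/3) m
a ≈ 7.96e+07 m = 79.6 Mm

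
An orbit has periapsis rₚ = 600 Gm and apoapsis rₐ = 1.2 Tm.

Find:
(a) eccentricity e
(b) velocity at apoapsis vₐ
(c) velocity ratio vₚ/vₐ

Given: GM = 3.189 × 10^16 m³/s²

Convert to SI: rₚ = 600 Gm = 6e+11 m; rₐ = 1.2 Tm = 1.2e+12 m.
(a) e = (rₐ − rₚ)/(rₐ + rₚ) = (1.2e+12 − 6e+11)/(1.2e+12 + 6e+11) ≈ 0.3333
(b) With a = (rₚ + rₐ)/2 = 9e+11 m, vₐ = √(GM (2/rₐ − 1/a)) = √(3.189e+16 · (2/1.2e+12 − 1/9e+11)) m/s ≈ 133.1 m/s
(c) Conservation of angular momentum (rₚvₚ = rₐvₐ) gives vₚ/vₐ = rₐ/rₚ = 1.2e+12/6e+11 ≈ 2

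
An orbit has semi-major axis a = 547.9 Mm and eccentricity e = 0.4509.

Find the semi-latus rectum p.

Convert to SI: a = 547.9 Mm = 5.479e+08 m.
p = a (1 − e²).
p = 5.479e+08 · (1 − (0.4509)²) = 5.479e+08 · 0.796689 ≈ 4.365e+08 m = 436.5 Mm.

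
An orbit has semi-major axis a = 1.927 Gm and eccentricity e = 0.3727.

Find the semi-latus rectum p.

Convert to SI: a = 1.927 Gm = 1.927e+09 m.
p = a (1 − e²).
p = 1.927e+09 · (1 − (0.3727)²) = 1.927e+09 · 0.861095 ≈ 1.659e+09 m = 1.659 Gm.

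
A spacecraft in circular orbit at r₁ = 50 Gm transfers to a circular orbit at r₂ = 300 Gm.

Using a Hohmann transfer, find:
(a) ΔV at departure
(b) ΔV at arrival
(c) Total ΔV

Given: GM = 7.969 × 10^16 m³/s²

Convert to SI: r₁ = 50 Gm = 5e+10 m; r₂ = 300 Gm = 3e+11 m.
Transfer semi-major axis: a_t = (r₁ + r₂)/2 = (5e+10 + 3e+11)/2 = 1.75e+11 m.
Circular speeds: v₁ = √(GM/r₁) = 1262.46 m/s, v₂ = √(GM/r₂) = 515.396 m/s.
Transfer speeds (vis-viva v² = GM(2/r − 1/a_t)): v₁ᵗ = 1652.95 m/s, v₂ᵗ = 275.491 m/s.
(a) ΔV₁ = |v₁ᵗ − v₁| ≈ 390.5 m/s = 390.5 m/s.
(b) ΔV₂ = |v₂ − v₂ᵗ| ≈ 239.9 m/s = 239.9 m/s.
(c) ΔV_total = ΔV₁ + ΔV₂ ≈ 630.4 m/s = 630.4 m/s.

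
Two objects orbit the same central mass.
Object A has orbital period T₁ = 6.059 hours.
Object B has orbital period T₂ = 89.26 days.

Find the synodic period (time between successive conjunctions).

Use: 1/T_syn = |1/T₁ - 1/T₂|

Convert to SI: T₁ = 6.059 hours = 21812.4 s; T₂ = 89.26 days = 7.71206e+06 s.
T_syn = |T₁ · T₂ / (T₁ − T₂)|.
T_syn = |21812.4 · 7.71206e+06 / (21812.4 − 7.71206e+06)| s ≈ 2.187e+04 s = 6.076 hours.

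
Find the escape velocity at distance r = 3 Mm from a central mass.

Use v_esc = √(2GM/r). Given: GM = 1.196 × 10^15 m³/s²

Convert to SI: r = 3 Mm = 3e+06 m.
Escape velocity comes from setting total energy to zero: ½v² − GM/r = 0 ⇒ v_esc = √(2GM / r).
v_esc = √(2 · 1.196e+15 / 3e+06) m/s ≈ 2.824e+04 m/s = 28.24 km/s.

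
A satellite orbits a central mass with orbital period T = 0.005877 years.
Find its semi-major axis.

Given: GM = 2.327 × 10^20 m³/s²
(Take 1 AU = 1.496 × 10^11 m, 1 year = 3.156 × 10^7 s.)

Convert to SI: T = 0.005877 years = 185478 s.
Invert Kepler's third law: a = (GM · T² / (4π²))^(1/3).
Substituting T = 185478 s and GM = 2.327e+20 m³/s²:
a = (2.327e+20 · (185478)² / (4π²))^(1/3) m
a ≈ 5.875e+09 m = 0.03927 AU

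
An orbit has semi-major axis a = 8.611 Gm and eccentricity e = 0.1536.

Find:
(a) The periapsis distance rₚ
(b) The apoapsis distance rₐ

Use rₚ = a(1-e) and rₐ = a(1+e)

Convert to SI: a = 8.611 Gm = 8.611e+09 m.
(a) rₚ = a(1 − e) = 8.611e+09 · (1 − 0.1536) = 8.611e+09 · 0.8464 ≈ 7.288e+09 m = 7.288 Gm.
(b) rₐ = a(1 + e) = 8.611e+09 · (1 + 0.1536) = 8.611e+09 · 1.1536 ≈ 9.934e+09 m = 9.934 Gm.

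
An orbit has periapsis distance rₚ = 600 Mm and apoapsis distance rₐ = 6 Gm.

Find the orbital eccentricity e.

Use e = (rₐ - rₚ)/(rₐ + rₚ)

Convert to SI: rₚ = 600 Mm = 6e+08 m; rₐ = 6 Gm = 6e+09 m.
e = (rₐ − rₚ) / (rₐ + rₚ).
e = (6e+09 − 6e+08) / (6e+09 + 6e+08) = 5.4e+09 / 6.6e+09 ≈ 0.8182.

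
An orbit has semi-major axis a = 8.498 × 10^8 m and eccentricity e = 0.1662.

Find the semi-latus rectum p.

p = a (1 − e²).
p = 8.498e+08 · (1 − (0.1662)²) = 8.498e+08 · 0.972378 ≈ 8.263e+08 m = 8.263 × 10^8 m.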